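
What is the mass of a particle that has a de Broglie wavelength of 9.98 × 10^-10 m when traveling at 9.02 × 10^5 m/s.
7.36 × 10^-31 kg

From the de Broglie relation λ = h/(mv), we solve for m:

m = h/(λv)
m = (6.626 × 10^-34 J·s) / (9.98 × 10^-10 m × 9.02 × 10^5 m/s)
m = 7.36 × 10^-31 kg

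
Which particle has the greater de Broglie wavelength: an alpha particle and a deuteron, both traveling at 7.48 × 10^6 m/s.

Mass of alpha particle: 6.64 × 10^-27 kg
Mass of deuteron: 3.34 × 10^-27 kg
The deuteron has the longer wavelength.

Using λ = h/(mv), since both particles have the same velocity, the wavelength depends only on mass.

For alpha particle: λ₁ = h/(m₁v) = 1.33 × 10^-14 m
For deuteron: λ₂ = h/(m₂v) = 2.65 × 10^-14 m

Since λ ∝ 1/m at constant velocity, the lighter particle has the longer wavelength.

The deuteron has the longer de Broglie wavelength.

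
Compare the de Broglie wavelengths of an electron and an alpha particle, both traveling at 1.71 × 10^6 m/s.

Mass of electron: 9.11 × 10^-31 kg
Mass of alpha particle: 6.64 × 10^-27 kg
The electron has the longer wavelength.

Using λ = h/(mv), since both particles have the same velocity, the wavelength depends only on mass.

For electron: λ₁ = h/(m₁v) = 4.25 × 10^-10 m
For alpha particle: λ₂ = h/(m₂v) = 5.84 × 10^-14 m

Since λ ∝ 1/m at constant velocity, the lighter particle has the longer wavelength.

The electron has the longer de Broglie wavelength.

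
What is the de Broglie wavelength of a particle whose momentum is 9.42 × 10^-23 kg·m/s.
7.03 × 10^-12 m

Using the de Broglie relation λ = h/p:

λ = h/p
λ = (6.626 × 10^-34 J·s) / (9.42 × 10^-23 kg·m/s)
λ = 7.03 × 10^-12 m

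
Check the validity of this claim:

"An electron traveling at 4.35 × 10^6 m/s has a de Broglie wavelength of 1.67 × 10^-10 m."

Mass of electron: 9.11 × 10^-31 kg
True

The claim is correct.

Using λ = h/(mv):
λ = (6.626 × 10^-34 J·s) / (9.11 × 10^-31 kg × 4.35 × 10^6 m/s)
λ = 1.67 × 10^-10 m

This matches the claimed value.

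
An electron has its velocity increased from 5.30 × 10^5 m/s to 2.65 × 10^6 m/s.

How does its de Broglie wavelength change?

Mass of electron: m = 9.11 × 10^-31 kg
The wavelength decreases by a factor of 5.

Using λ = h/(mv):

Initial wavelength: λ₁ = h/(mv₁) = 1.37 × 10^-9 m
Final wavelength: λ₂ = h/(mv₂) = 2.74 × 10^-10 m

Since λ ∝ 1/v, when velocity increases by a factor of 5, the wavelength decreases by a factor of 5.

λ₂/λ₁ = v₁/v₂ = 1/5

The wavelength decreases by a factor of 5.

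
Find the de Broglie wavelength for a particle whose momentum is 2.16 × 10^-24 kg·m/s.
3.07 × 10^-10 m

Using the de Broglie relation λ = h/p:

λ = h/p
λ = (6.626 × 10^-34 J·s) / (2.16 × 10^-24 kg·m/s)
λ = 3.07 × 10^-10 m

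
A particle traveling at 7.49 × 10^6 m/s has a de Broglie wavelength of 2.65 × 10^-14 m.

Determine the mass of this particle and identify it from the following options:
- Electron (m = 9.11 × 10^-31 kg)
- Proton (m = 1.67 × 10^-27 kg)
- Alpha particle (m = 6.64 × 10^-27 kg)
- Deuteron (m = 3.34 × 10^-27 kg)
The particle is a deuteron.

From λ = h/(mv), solve for mass:

m = h/(λv)
m = (6.626 × 10^-34 J·s) / (2.65 × 10^-14 m × 7.49 × 10^6 m/s)
m = 3.34 × 10^-27 kg

Comparing with the listed masses, this is closest to a deuteron.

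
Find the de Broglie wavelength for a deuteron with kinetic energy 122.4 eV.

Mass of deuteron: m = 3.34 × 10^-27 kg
1.83 × 10^-12 m

Using λ = h/√(2mKE):

First convert KE to Joules: KE = 122.4 eV = 1.961 × 10^-17 J

λ = h/√(2mKE)
λ = (6.626 × 10^-34 J·s) / √(2 × 3.34 × 10^-27 kg × 1.961 × 10^-17 J)
λ = 1.83 × 10^-12 m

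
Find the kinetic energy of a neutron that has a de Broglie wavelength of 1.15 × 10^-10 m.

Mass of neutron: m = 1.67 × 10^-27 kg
9.94 × 10^-21 J (or 0.0620 eV)

From λ = h/√(2mKE), we solve for KE:

λ² = h²/(2mKE)
KE = h²/(2mλ²)
KE = (6.626 × 10^-34 J·s)² / (2 × 1.67 × 10^-27 kg × (1.15 × 10^-10 m)²)
KE = 9.94 × 10^-21 J
KE = 0.0620 eV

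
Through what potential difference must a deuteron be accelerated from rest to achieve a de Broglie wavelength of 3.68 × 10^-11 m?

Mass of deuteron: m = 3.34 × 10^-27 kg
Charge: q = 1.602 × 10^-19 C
3.03 × 10^-1 V

From λ = h/√(2mqV), we solve for V:

λ² = h²/(2mqV)
V = h²/(2mqλ²)
V = (6.626 × 10^-34 J·s)² / (2 × 3.34 × 10^-27 kg × 1.602 × 10^-19 C × (3.68 × 10^-11 m)²)
V = 3.03 × 10^-1 V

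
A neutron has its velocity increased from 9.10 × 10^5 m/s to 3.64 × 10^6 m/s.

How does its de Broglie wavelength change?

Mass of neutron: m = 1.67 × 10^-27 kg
The wavelength decreases by a factor of 4.

Using λ = h/(mv):

Initial wavelength: λ₁ = h/(mv₁) = 4.36 × 10^-13 m
Final wavelength: λ₂ = h/(mv₂) = 1.09 × 10^-13 m

Since λ ∝ 1/v, when velocity increases by a factor of 4, the wavelength decreases by a factor of 4.

λ₂/λ₁ = v₁/v₂ = 1/4

The wavelength decreases by a factor of 4.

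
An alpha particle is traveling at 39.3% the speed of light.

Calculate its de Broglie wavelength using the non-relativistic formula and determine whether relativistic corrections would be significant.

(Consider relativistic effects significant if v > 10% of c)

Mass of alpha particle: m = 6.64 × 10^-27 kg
Yes, relativistic corrections are needed.

Using the non-relativistic de Broglie formula λ = h/(mv):

v = 39.3% × c = 1.178 × 10^8 m/s

λ = h/(mv)
λ = (6.626 × 10^-34 J·s) / (6.64 × 10^-27 kg × 1.178 × 10^8 m/s)
λ = 8.47 × 10^-16 m

Since v = 39.3% of c > 10% of c, relativistic corrections ARE significant and the actual wavelength would differ from this non-relativistic estimate.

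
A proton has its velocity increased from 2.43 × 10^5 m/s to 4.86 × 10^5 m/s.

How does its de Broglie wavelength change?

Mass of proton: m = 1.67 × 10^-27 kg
The wavelength decreases by a factor of 2.

Using λ = h/(mv):

Initial wavelength: λ₁ = h/(mv₁) = 1.63 × 10^-12 m
Final wavelength: λ₂ = h/(mv₂) = 8.16 × 10^-13 m

Since λ ∝ 1/v, when velocity increases by a factor of 2, the wavelength decreases by a factor of 2.

λ₂/λ₁ = v₁/v₂ = 1/2

The wavelength decreases by a factor of 2.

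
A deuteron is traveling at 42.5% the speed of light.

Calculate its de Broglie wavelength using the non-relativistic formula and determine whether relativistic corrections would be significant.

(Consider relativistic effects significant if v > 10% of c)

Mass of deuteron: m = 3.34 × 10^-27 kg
Yes, relativistic corrections are needed.

Using the non-relativistic de Broglie formula λ = h/(mv):

v = 42.5% × c = 1.274 × 10^8 m/s

λ = h/(mv)
λ = (6.626 × 10^-34 J·s) / (3.34 × 10^-27 kg × 1.274 × 10^8 m/s)
λ = 1.56 × 10^-15 m

Since v = 42.5% of c > 10% of c, relativistic corrections ARE significant and the actual wavelength would differ from this non-relativistic estimate.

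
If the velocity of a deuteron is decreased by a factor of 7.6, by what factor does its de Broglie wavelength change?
The wavelength increases by a factor of 7.6.

From λ = h/(mv), the wavelength is inversely proportional to velocity:

λ ∝ 1/v

If v → v/7.6, then λ → 7.6λ

When velocity is decreased by a factor of 7.6, the wavelength increases by a factor of 7.6.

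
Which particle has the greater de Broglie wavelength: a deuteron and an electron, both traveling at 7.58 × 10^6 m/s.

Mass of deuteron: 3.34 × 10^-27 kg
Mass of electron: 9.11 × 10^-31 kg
The electron has the longer wavelength.

Using λ = h/(mv), since both particles have the same velocity, the wavelength depends only on mass.

For deuteron: λ₁ = h/(m₁v) = 2.62 × 10^-14 m
For electron: λ₂ = h/(m₂v) = 9.60 × 10^-11 m

Since λ ∝ 1/m at constant velocity, the lighter particle has the longer wavelength.

The electron has the longer de Broglie wavelength.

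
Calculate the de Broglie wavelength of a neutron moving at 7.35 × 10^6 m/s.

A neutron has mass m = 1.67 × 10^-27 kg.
5.40 × 10^-14 m

Using the de Broglie relation λ = h/(mv):

λ = h/(mv)
λ = (6.626 × 10^-34 J·s) / (1.67 × 10^-27 kg × 7.35 × 10^6 m/s)
λ = 5.40 × 10^-14 m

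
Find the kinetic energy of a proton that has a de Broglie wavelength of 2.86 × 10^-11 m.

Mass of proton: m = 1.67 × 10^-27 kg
1.61 × 10^-19 J (or 1.00 eV)

From λ = h/√(2mKE), we solve for KE:

λ² = h²/(2mKE)
KE = h²/(2mλ²)
KE = (6.626 × 10^-34 J·s)² / (2 × 1.67 × 10^-27 kg × (2.86 × 10^-11 m)²)
KE = 1.61 × 10^-19 J
KE = 1.00 eV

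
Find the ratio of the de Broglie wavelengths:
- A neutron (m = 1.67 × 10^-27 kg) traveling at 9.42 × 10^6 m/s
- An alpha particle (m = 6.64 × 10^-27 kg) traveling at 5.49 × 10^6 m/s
λ₁/λ₂ = 2.32

Using λ = h/(mv):

λ₁ = h/(m₁v₁) = 4.21 × 10^-14 m
λ₂ = h/(m₂v₂) = 1.82 × 10^-14 m

Ratio λ₁/λ₂ = (m₂v₂)/(m₁v₁)
         = (6.64 × 10^-27 kg × 5.49 × 10^6 m/s) / (1.67 × 10^-27 kg × 9.42 × 10^6 m/s)
         = 2.32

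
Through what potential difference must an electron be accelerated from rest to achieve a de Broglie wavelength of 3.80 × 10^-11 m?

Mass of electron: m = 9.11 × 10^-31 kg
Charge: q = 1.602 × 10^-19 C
1.04 × 10^3 V

From λ = h/√(2mqV), we solve for V:

λ² = h²/(2mqV)
V = h²/(2mqλ²)
V = (6.626 × 10^-34 J·s)² / (2 × 9.11 × 10^-31 kg × 1.602 × 10^-19 C × (3.80 × 10^-11 m)²)
V = 1.04 × 10^3 V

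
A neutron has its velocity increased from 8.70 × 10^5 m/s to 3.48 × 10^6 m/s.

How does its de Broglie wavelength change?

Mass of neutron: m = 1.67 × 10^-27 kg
The wavelength decreases by a factor of 4.

Using λ = h/(mv):

Initial wavelength: λ₁ = h/(mv₁) = 4.56 × 10^-13 m
Final wavelength: λ₂ = h/(mv₂) = 1.14 × 10^-13 m

Since λ ∝ 1/v, when velocity increases by a factor of 4, the wavelength decreases by a factor of 4.

λ₂/λ₁ = v₁/v₂ = 1/4

The wavelength decreases by a factor of 4.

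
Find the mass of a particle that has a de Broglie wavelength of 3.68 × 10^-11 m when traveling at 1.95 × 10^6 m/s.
9.23 × 10^-30 kg

From the de Broglie relation λ = h/(mv), we solve for m:

m = h/(λv)
m = (6.626 × 10^-34 J·s) / (3.68 × 10^-11 m × 1.95 × 10^6 m/s)
m = 9.23 × 10^-30 kg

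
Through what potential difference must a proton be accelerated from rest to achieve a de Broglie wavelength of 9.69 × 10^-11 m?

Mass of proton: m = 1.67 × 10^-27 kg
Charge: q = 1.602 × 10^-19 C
8.74 × 10^-2 V

From λ = h/√(2mqV), we solve for V:

λ² = h²/(2mqV)
V = h²/(2mqλ²)
V = (6.626 × 10^-34 J·s)² / (2 × 1.67 × 10^-27 kg × 1.602 × 10^-19 C × (9.69 × 10^-11 m)²)
V = 8.74 × 10^-2 V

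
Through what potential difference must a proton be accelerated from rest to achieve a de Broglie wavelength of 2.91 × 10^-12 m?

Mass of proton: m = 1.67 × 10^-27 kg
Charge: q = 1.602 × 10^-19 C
96.9 V

From λ = h/√(2mqV), we solve for V:

λ² = h²/(2mqV)
V = h²/(2mqλ²)
V = (6.626 × 10^-34 J·s)² / (2 × 1.67 × 10^-27 kg × 1.602 × 10^-19 C × (2.91 × 10^-12 m)²)
V = 96.9 V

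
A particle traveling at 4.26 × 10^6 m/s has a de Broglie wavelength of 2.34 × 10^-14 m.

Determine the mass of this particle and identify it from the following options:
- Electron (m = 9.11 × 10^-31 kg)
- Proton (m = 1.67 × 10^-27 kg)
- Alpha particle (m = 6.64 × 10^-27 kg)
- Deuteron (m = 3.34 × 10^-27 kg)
The particle is an alpha particle.

From λ = h/(mv), solve for mass:

m = h/(λv)
m = (6.626 × 10^-34 J·s) / (2.34 × 10^-14 m × 4.26 × 10^6 m/s)
m = 6.65 × 10^-27 kg

Comparing with the listed masses, this is closest to an alpha particle.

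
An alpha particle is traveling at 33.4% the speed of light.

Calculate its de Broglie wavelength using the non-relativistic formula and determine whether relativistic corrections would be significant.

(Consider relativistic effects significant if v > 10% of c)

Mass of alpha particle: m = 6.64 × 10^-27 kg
Yes, relativistic corrections are needed.

Using the non-relativistic de Broglie formula λ = h/(mv):

v = 33.4% × c = 1.001 × 10^8 m/s

λ = h/(mv)
λ = (6.626 × 10^-34 J·s) / (6.64 × 10^-27 kg × 1.001 × 10^8 m/s)
λ = 9.97 × 10^-16 m

Since v = 33.4% of c > 10% of c, relativistic corrections ARE significant and the actual wavelength would differ from this non-relativistic estimate.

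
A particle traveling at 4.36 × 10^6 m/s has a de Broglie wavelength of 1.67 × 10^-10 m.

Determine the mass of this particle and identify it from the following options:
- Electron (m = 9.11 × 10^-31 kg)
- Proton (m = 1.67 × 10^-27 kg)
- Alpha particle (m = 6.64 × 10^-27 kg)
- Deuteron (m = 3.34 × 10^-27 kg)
The particle is an electron.

From λ = h/(mv), solve for mass:

m = h/(λv)
m = (6.626 × 10^-34 J·s) / (1.67 × 10^-10 m × 4.36 × 10^6 m/s)
m = 9.10 × 10^-31 kg

Comparing with the listed masses, this is closest to an electron.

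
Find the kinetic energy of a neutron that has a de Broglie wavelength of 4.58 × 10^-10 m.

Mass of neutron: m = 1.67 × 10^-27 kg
6.27 × 10^-22 J (or 3.91 × 10^-3 eV)

From λ = h/√(2mKE), we solve for KE:

λ² = h²/(2mKE)
KE = h²/(2mλ²)
KE = (6.626 × 10^-34 J·s)² / (2 × 1.67 × 10^-27 kg × (4.58 × 10^-10 m)²)
KE = 6.27 × 10^-22 J
KE = 3.91 × 10^-3 eV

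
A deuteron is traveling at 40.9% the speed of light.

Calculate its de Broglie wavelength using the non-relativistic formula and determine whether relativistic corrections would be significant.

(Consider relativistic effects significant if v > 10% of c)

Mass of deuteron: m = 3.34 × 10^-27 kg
Yes, relativistic corrections are needed.

Using the non-relativistic de Broglie formula λ = h/(mv):

v = 40.9% × c = 1.226 × 10^8 m/s

λ = h/(mv)
λ = (6.626 × 10^-34 J·s) / (3.34 × 10^-27 kg × 1.226 × 10^8 m/s)
λ = 1.62 × 10^-15 m

Since v = 40.9% of c > 10% of c, relativistic corrections ARE significant and the actual wavelength would differ from this non-relativistic estimate.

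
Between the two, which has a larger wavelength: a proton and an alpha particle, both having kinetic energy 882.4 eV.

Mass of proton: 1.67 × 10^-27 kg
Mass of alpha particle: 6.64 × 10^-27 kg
The proton has the longer wavelength.

Using λ = h/√(2mKE):

For proton: λ₁ = h/√(2m₁KE) = 9.64 × 10^-13 m
For alpha particle: λ₂ = h/√(2m₂KE) = 4.84 × 10^-13 m

Since λ ∝ 1/√m at constant kinetic energy, the lighter particle has the longer wavelength.

The proton has the longer de Broglie wavelength.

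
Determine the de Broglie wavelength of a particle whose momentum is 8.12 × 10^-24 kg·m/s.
8.16 × 10^-11 m

Using the de Broglie relation λ = h/p:

λ = h/p
λ = (6.626 × 10^-34 J·s) / (8.12 × 10^-24 kg·m/s)
λ = 8.16 × 10^-11 m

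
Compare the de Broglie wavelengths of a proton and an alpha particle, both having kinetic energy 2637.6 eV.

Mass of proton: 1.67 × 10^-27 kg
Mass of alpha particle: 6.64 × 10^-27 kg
The proton has the longer wavelength.

Using λ = h/√(2mKE):

For proton: λ₁ = h/√(2m₁KE) = 5.58 × 10^-13 m
For alpha particle: λ₂ = h/√(2m₂KE) = 2.80 × 10^-13 m

Since λ ∝ 1/√m at constant kinetic energy, the lighter particle has the longer wavelength.

The proton has the longer de Broglie wavelength.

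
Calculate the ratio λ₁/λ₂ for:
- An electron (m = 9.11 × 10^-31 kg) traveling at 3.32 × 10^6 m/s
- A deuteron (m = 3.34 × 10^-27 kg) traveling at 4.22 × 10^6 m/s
λ₁/λ₂ = 4.66 × 10^3

Using λ = h/(mv):

λ₁ = h/(m₁v₁) = 2.19 × 10^-10 m
λ₂ = h/(m₂v₂) = 4.70 × 10^-14 m

Ratio λ₁/λ₂ = (m₂v₂)/(m₁v₁)
         = (3.34 × 10^-27 kg × 4.22 × 10^6 m/s) / (9.11 × 10^-31 kg × 3.32 × 10^6 m/s)
         = 4.66 × 10^3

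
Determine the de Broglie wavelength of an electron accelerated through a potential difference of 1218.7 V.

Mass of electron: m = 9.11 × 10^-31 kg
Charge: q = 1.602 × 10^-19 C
3.51 × 10^-11 m

When a particle is accelerated through voltage V, it gains kinetic energy KE = qV.

The de Broglie wavelength is then λ = h/√(2mqV):

λ = h/√(2mqV)
λ = (6.626 × 10^-34 J·s) / √(2 × 9.11 × 10^-31 kg × 1.602 × 10^-19 C × 1218.7 V)
λ = 3.51 × 10^-11 m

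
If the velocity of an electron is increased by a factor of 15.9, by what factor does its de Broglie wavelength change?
The wavelength decreases by a factor of 15.9.

From λ = h/(mv), the wavelength is inversely proportional to velocity:

λ ∝ 1/v

If v → 15.9v, then λ → λ/15.9

When velocity is increased by a factor of 15.9, the wavelength decreases by a factor of 15.9.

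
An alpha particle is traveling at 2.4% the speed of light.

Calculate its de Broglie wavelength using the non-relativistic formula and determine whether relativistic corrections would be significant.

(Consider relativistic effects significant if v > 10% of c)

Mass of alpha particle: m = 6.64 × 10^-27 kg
No, relativistic corrections are not needed.

Using the non-relativistic de Broglie formula λ = h/(mv):

v = 2.4% × c = 7.195 × 10^6 m/s

λ = h/(mv)
λ = (6.626 × 10^-34 J·s) / (6.64 × 10^-27 kg × 7.195 × 10^6 m/s)
λ = 1.39 × 10^-14 m

Since v = 2.4% of c < 10% of c, relativistic corrections are NOT significant and this non-relativistic result is a good approximation.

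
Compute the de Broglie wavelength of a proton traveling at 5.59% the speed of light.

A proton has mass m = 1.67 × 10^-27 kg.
2.37 × 10^-14 m

Using the de Broglie relation λ = h/(mv):

v = 5.59% × c = 1.676 × 10^7 m/s

λ = h/(mv)
λ = (6.626 × 10^-34 J·s) / (1.67 × 10^-27 kg × 1.676 × 10^7 m/s)
λ = 2.37 × 10^-14 m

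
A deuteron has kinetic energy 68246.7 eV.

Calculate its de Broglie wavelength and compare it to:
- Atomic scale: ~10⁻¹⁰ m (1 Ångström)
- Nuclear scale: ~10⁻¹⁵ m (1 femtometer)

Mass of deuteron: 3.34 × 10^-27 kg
λ = 7.75 × 10^-14 m, which is between nuclear and atomic scales.

Using λ = h/√(2mKE):

KE = 68246.7 eV = 1.093 × 10^-14 J

λ = h/√(2mKE)
λ = (6.626 × 10^-34 J·s) / √(2 × 3.34 × 10^-27 kg × 1.093 × 10^-14 J)
λ = 7.75 × 10^-14 m

Comparison:
- Atomic scale (10⁻¹⁰ m): λ is 0.00078× this size
- Nuclear scale (10⁻¹⁵ m): λ is 78× this size

The wavelength is between nuclear and atomic scales.

This wavelength is appropriate for probing atomic structure but too large for nuclear physics experiments.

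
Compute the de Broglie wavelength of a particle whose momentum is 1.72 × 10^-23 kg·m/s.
3.85 × 10^-11 m

Using the de Broglie relation λ = h/p:

λ = h/p
λ = (6.626 × 10^-34 J·s) / (1.72 × 10^-23 kg·m/s)
λ = 3.85 × 10^-11 m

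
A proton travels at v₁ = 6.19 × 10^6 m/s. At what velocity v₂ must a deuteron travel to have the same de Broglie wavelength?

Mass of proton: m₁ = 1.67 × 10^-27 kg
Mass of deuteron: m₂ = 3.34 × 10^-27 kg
v₂ = 3.10 × 10^6 m/s

For equal de Broglie wavelengths: λ₁ = λ₂

h/(m₁v₁) = h/(m₂v₂)
m₁v₁ = m₂v₂
v₂ = v₁ · (m₁/m₂)

v₂ = 6.19 × 10^6 m/s × (1.67 × 10^-27 kg / 3.34 × 10^-27 kg)
v₂ = 3.10 × 10^6 m/s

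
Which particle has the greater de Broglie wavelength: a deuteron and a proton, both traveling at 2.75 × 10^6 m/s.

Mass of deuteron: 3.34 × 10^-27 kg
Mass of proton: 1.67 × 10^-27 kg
The proton has the longer wavelength.

Using λ = h/(mv), since both particles have the same velocity, the wavelength depends only on mass.

For deuteron: λ₁ = h/(m₁v) = 7.21 × 10^-14 m
For proton: λ₂ = h/(m₂v) = 1.44 × 10^-13 m

Since λ ∝ 1/m at constant velocity, the lighter particle has the longer wavelength.

The proton has the longer de Broglie wavelength.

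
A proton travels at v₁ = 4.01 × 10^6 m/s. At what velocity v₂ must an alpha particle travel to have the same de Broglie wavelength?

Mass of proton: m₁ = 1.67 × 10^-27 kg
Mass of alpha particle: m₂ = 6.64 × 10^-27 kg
v₂ = 1.01 × 10^6 m/s

For equal de Broglie wavelengths: λ₁ = λ₂

h/(m₁v₁) = h/(m₂v₂)
m₁v₁ = m₂v₂
v₂ = v₁ · (m₁/m₂)

v₂ = 4.01 × 10^6 m/s × (1.67 × 10^-27 kg / 6.64 × 10^-27 kg)
v₂ = 1.01 × 10^6 m/s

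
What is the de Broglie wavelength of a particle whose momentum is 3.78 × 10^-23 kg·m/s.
1.75 × 10^-11 m

Using the de Broglie relation λ = h/p:

λ = h/p
λ = (6.626 × 10^-34 J·s) / (3.78 × 10^-23 kg·m/s)
λ = 1.75 × 10^-11 m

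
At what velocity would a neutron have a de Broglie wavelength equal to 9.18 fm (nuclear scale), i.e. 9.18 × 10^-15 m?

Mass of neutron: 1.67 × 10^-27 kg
4.32 × 10^7 m/s

From λ = h/(mv), solve for v:

v = h/(mλ)
v = (6.626 × 10^-34 J·s) / (1.67 × 10^-27 kg × 9.18 × 10^-15 m)
v = 4.32 × 10^7 m/s

Note: This velocity is 14.4% of the speed of light, so relativistic corrections would be needed for a more accurate calculation.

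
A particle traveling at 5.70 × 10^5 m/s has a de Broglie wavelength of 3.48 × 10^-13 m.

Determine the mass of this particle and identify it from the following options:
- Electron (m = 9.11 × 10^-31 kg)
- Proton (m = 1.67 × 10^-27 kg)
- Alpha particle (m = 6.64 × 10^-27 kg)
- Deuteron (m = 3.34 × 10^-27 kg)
The particle is a deuteron.

From λ = h/(mv), solve for mass:

m = h/(λv)
m = (6.626 × 10^-34 J·s) / (3.48 × 10^-13 m × 5.70 × 10^5 m/s)
m = 3.34 × 10^-27 kg

Comparing with the listed masses, this is closest to a deuteron.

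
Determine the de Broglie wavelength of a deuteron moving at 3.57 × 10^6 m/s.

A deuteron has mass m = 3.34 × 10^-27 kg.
5.56 × 10^-14 m

Using the de Broglie relation λ = h/(mv):

λ = h/(mv)
λ = (6.626 × 10^-34 J·s) / (3.34 × 10^-27 kg × 3.57 × 10^6 m/s)
λ = 5.56 × 10^-14 m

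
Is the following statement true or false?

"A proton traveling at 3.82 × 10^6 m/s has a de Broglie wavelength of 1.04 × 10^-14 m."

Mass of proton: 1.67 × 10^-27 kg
False

The claim is incorrect.

Using λ = h/(mv):
λ = (6.626 × 10^-34 J·s) / (1.67 × 10^-27 kg × 3.82 × 10^6 m/s)
λ = 1.04 × 10^-13 m

The actual wavelength differs from the claimed 1.04 × 10^-14 m.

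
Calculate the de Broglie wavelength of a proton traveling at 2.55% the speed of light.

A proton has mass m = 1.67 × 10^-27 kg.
5.19 × 10^-14 m

Using the de Broglie relation λ = h/(mv):

v = 2.55% × c = 7.645 × 10^6 m/s

λ = h/(mv)
λ = (6.626 × 10^-34 J·s) / (1.67 × 10^-27 kg × 7.645 × 10^6 m/s)
λ = 5.19 × 10^-14 m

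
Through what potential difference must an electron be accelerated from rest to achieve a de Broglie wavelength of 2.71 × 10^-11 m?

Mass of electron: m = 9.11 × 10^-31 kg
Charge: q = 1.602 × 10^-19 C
2.05 × 10^3 V

From λ = h/√(2mqV), we solve for V:

λ² = h²/(2mqV)
V = h²/(2mqλ²)
V = (6.626 × 10^-34 J·s)² / (2 × 9.11 × 10^-31 kg × 1.602 × 10^-19 C × (2.71 × 10^-11 m)²)
V = 2.05 × 10^3 V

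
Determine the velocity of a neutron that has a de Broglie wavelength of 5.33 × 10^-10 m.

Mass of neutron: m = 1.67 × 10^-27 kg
7.44 × 10^2 m/s

From the de Broglie relation λ = h/(mv), we solve for v:

v = h/(mλ)
v = (6.626 × 10^-34 J·s) / (1.67 × 10^-27 kg × 5.33 × 10^-10 m)
v = 7.44 × 10^2 m/s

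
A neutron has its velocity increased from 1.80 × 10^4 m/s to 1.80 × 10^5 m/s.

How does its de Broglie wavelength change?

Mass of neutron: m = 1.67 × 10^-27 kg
The wavelength decreases by a factor of 10.

Using λ = h/(mv):

Initial wavelength: λ₁ = h/(mv₁) = 2.20 × 10^-11 m
Final wavelength: λ₂ = h/(mv₂) = 2.20 × 10^-12 m

Since λ ∝ 1/v, when velocity increases by a factor of 10, the wavelength decreases by a factor of 10.

λ₂/λ₁ = v₁/v₂ = 1/10

The wavelength decreases by a factor of 10.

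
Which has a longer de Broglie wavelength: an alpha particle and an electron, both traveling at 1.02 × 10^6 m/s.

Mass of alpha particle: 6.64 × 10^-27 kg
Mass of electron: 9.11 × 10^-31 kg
The electron has the longer wavelength.

Using λ = h/(mv), since both particles have the same velocity, the wavelength depends only on mass.

For alpha particle: λ₁ = h/(m₁v) = 9.78 × 10^-14 m
For electron: λ₂ = h/(m₂v) = 7.13 × 10^-10 m

Since λ ∝ 1/m at constant velocity, the lighter particle has the longer wavelength.

The electron has the longer de Broglie wavelength.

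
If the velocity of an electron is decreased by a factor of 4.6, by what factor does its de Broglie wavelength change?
The wavelength increases by a factor of 4.6.

From λ = h/(mv), the wavelength is inversely proportional to velocity:

λ ∝ 1/v

If v → v/4.6, then λ → 4.6λ

When velocity is decreased by a factor of 4.6, the wavelength increases by a factor of 4.6.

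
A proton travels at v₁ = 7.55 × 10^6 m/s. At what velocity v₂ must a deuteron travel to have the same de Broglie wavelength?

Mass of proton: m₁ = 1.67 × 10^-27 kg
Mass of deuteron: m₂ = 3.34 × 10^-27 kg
v₂ = 3.78 × 10^6 m/s

For equal de Broglie wavelengths: λ₁ = λ₂

h/(m₁v₁) = h/(m₂v₂)
m₁v₁ = m₂v₂
v₂ = v₁ · (m₁/m₂)

v₂ = 7.55 × 10^6 m/s × (1.67 × 10^-27 kg / 3.34 × 10^-27 kg)
v₂ = 3.78 × 10^6 m/s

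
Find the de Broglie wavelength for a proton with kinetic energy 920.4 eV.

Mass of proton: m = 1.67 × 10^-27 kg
9.44 × 10^-13 m

Using λ = h/√(2mKE):

First convert KE to Joules: KE = 920.4 eV = 1.475 × 10^-16 J

λ = h/√(2mKE)
λ = (6.626 × 10^-34 J·s) / √(2 × 1.67 × 10^-27 kg × 1.475 × 10^-16 J)
λ = 9.44 × 10^-13 m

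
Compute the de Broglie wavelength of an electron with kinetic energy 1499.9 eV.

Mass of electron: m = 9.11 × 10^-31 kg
3.17 × 10^-11 m

Using λ = h/√(2mKE):

First convert KE to Joules: KE = 1499.9 eV = 2.403 × 10^-16 J

λ = h/√(2mKE)
λ = (6.626 × 10^-34 J·s) / √(2 × 9.11 × 10^-31 kg × 2.403 × 10^-16 J)
λ = 3.17 × 10^-11 m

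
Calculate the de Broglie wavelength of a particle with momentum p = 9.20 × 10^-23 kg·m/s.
7.20 × 10^-12 m

Using the de Broglie relation λ = h/p:

λ = h/p
λ = (6.626 × 10^-34 J·s) / (9.20 × 10^-23 kg·m/s)
λ = 7.20 × 10^-12 m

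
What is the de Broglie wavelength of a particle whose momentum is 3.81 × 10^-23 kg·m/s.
1.74 × 10^-11 m

Using the de Broglie relation λ = h/p:

λ = h/p
λ = (6.626 × 10^-34 J·s) / (3.81 × 10^-23 kg·m/s)
λ = 1.74 × 10^-11 m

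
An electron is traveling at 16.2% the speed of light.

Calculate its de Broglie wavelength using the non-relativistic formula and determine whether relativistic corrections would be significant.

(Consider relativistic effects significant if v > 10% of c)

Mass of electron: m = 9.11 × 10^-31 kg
Yes, relativistic corrections are needed.

Using the non-relativistic de Broglie formula λ = h/(mv):

v = 16.2% × c = 4.857 × 10^7 m/s

λ = h/(mv)
λ = (6.626 × 10^-34 J·s) / (9.11 × 10^-31 kg × 4.857 × 10^7 m/s)
λ = 1.50 × 10^-11 m

Since v = 16.2% of c > 10% of c, relativistic corrections ARE significant and the actual wavelength would differ from this non-relativistic estimate.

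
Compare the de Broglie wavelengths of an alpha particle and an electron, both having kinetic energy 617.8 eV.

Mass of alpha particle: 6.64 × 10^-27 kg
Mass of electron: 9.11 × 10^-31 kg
The electron has the longer wavelength.

Using λ = h/√(2mKE):

For alpha particle: λ₁ = h/√(2m₁KE) = 5.78 × 10^-13 m
For electron: λ₂ = h/√(2m₂KE) = 4.93 × 10^-11 m

Since λ ∝ 1/√m at constant kinetic energy, the lighter particle has the longer wavelength.

The electron has the longer de Broglie wavelength.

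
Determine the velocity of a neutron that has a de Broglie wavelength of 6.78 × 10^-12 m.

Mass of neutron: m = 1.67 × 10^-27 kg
5.85 × 10^4 m/s

From the de Broglie relation λ = h/(mv), we solve for v:

v = h/(mλ)
v = (6.626 × 10^-34 J·s) / (1.67 × 10^-27 kg × 6.78 × 10^-12 m)
v = 5.85 × 10^4 m/s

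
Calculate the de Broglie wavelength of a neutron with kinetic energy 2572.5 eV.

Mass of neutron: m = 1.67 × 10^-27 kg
5.65 × 10^-13 m

Using λ = h/√(2mKE):

First convert KE to Joules: KE = 2572.5 eV = 4.122 × 10^-16 J

λ = h/√(2mKE)
λ = (6.626 × 10^-34 J·s) / √(2 × 1.67 × 10^-27 kg × 4.122 × 10^-16 J)
λ = 5.65 × 10^-13 m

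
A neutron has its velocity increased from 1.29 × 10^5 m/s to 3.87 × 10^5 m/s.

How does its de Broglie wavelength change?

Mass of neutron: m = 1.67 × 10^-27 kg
The wavelength decreases by a factor of 3.

Using λ = h/(mv):

Initial wavelength: λ₁ = h/(mv₁) = 3.08 × 10^-12 m
Final wavelength: λ₂ = h/(mv₂) = 1.03 × 10^-12 m

Since λ ∝ 1/v, when velocity increases by a factor of 3, the wavelength decreases by a factor of 3.

λ₂/λ₁ = v₁/v₂ = 1/3

The wavelength decreases by a factor of 3.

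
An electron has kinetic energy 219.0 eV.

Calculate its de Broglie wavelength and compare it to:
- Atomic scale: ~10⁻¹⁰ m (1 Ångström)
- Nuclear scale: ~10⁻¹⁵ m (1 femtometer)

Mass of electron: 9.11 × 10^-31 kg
λ = 8.29 × 10^-11 m, which is between nuclear and atomic scales.

Using λ = h/√(2mKE):

KE = 219.0 eV = 3.509 × 10^-17 J

λ = h/√(2mKE)
λ = (6.626 × 10^-34 J·s) / √(2 × 9.11 × 10^-31 kg × 3.509 × 10^-17 J)
λ = 8.29 × 10^-11 m

Comparison:
- Atomic scale (10⁻¹⁰ m): λ is 0.83× this size
- Nuclear scale (10⁻¹⁵ m): λ is 8.3e+04× this size

The wavelength is between nuclear and atomic scales.

This wavelength is appropriate for probing atomic structure but too large for nuclear physics experiments.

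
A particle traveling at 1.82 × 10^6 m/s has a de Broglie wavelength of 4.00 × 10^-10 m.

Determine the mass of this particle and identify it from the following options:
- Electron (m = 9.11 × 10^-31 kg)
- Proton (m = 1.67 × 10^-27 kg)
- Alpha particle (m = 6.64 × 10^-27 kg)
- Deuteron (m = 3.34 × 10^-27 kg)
The particle is an electron.

From λ = h/(mv), solve for mass:

m = h/(λv)
m = (6.626 × 10^-34 J·s) / (4.00 × 10^-10 m × 1.82 × 10^6 m/s)
m = 9.10 × 10^-31 kg

Comparing with the listed masses, this is closest to an electron.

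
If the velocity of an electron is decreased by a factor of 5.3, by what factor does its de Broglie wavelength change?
The wavelength increases by a factor of 5.3.

From λ = h/(mv), the wavelength is inversely proportional to velocity:

λ ∝ 1/v

If v → v/5.3, then λ → 5.3λ

When velocity is decreased by a factor of 5.3, the wavelength increases by a factor of 5.3.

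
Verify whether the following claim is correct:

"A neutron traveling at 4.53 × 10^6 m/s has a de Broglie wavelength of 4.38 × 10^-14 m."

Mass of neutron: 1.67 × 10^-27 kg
False

The claim is incorrect.

Using λ = h/(mv):
λ = (6.626 × 10^-34 J·s) / (1.67 × 10^-27 kg × 4.53 × 10^6 m/s)
λ = 8.76 × 10^-14 m

The actual wavelength differs from the claimed 4.38 × 10^-14 m.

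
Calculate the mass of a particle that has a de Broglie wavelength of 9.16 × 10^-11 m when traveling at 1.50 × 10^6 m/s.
4.82 × 10^-30 kg

From the de Broglie relation λ = h/(mv), we solve for m:

m = h/(λv)
m = (6.626 × 10^-34 J·s) / (9.16 × 10^-11 m × 1.50 × 10^6 m/s)
m = 4.82 × 10^-30 kg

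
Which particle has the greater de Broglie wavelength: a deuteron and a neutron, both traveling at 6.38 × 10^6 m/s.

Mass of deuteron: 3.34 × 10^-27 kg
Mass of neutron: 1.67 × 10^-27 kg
The neutron has the longer wavelength.

Using λ = h/(mv), since both particles have the same velocity, the wavelength depends only on mass.

For deuteron: λ₁ = h/(m₁v) = 3.11 × 10^-14 m
For neutron: λ₂ = h/(m₂v) = 6.22 × 10^-14 m

Since λ ∝ 1/m at constant velocity, the lighter particle has the longer wavelength.

The neutron has the longer de Broglie wavelength.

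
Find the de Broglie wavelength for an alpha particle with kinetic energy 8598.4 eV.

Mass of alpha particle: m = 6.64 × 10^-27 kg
1.55 × 10^-13 m

Using λ = h/√(2mKE):

First convert KE to Joules: KE = 8598.4 eV = 1.378 × 10^-15 J

λ = h/√(2mKE)
λ = (6.626 × 10^-34 J·s) / √(2 × 6.64 × 10^-27 kg × 1.378 × 10^-15 J)
λ = 1.55 × 10^-13 m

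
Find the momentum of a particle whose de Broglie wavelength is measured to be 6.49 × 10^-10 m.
1.02 × 10^-24 kg·m/s

From the de Broglie relation λ = h/p, we solve for p:

p = h/λ
p = (6.626 × 10^-34 J·s) / (6.49 × 10^-10 m)
p = 1.02 × 10^-24 kg·m/s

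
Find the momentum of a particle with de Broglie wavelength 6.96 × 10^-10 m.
9.52 × 10^-25 kg·m/s

From the de Broglie relation λ = h/p, we solve for p:

p = h/λ
p = (6.626 × 10^-34 J·s) / (6.96 × 10^-10 m)
p = 9.52 × 10^-25 kg·m/s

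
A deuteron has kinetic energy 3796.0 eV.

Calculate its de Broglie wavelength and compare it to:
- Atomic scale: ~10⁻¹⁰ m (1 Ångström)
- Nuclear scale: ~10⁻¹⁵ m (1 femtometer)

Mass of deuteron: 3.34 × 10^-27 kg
λ = 3.29 × 10^-13 m, which is between nuclear and atomic scales.

Using λ = h/√(2mKE):

KE = 3796.0 eV = 6.082 × 10^-16 J

λ = h/√(2mKE)
λ = (6.626 × 10^-34 J·s) / √(2 × 3.34 × 10^-27 kg × 6.082 × 10^-16 J)
λ = 3.29 × 10^-13 m

Comparison:
- Atomic scale (10⁻¹⁰ m): λ is 0.0033× this size
- Nuclear scale (10⁻¹⁵ m): λ is 3.3e+02× this size

The wavelength is between nuclear and atomic scales.

This wavelength is appropriate for probing atomic structure but too large for nuclear physics experiments.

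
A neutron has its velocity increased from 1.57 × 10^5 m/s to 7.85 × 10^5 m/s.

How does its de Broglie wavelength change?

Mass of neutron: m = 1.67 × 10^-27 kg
The wavelength decreases by a factor of 5.

Using λ = h/(mv):

Initial wavelength: λ₁ = h/(mv₁) = 2.53 × 10^-12 m
Final wavelength: λ₂ = h/(mv₂) = 5.05 × 10^-13 m

Since λ ∝ 1/v, when velocity increases by a factor of 5, the wavelength decreases by a factor of 5.

λ₂/λ₁ = v₁/v₂ = 1/5

The wavelength decreases by a factor of 5.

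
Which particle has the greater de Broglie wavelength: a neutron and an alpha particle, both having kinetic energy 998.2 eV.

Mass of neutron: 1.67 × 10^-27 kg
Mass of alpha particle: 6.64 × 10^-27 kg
The neutron has the longer wavelength.

Using λ = h/√(2mKE):

For neutron: λ₁ = h/√(2m₁KE) = 9.07 × 10^-13 m
For alpha particle: λ₂ = h/√(2m₂KE) = 4.55 × 10^-13 m

Since λ ∝ 1/√m at constant kinetic energy, the lighter particle has the longer wavelength.

The neutron has the longer de Broglie wavelength.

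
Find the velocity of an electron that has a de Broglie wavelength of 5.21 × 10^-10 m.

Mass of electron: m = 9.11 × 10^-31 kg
1.40 × 10^6 m/s

From the de Broglie relation λ = h/(mv), we solve for v:

v = h/(mλ)
v = (6.626 × 10^-34 J·s) / (9.11 × 10^-31 kg × 5.21 × 10^-10 m)
v = 1.40 × 10^6 m/s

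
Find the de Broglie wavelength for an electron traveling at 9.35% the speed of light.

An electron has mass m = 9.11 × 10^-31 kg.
2.59 × 10^-11 m

Using the de Broglie relation λ = h/(mv):

v = 9.35% × c = 2.803 × 10^7 m/s

λ = h/(mv)
λ = (6.626 × 10^-34 J·s) / (9.11 × 10^-31 kg × 2.803 × 10^7 m/s)
λ = 2.59 × 10^-11 m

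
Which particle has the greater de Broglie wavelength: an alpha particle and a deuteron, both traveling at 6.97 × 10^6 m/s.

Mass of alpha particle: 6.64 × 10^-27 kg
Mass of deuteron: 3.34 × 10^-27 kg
The deuteron has the longer wavelength.

Using λ = h/(mv), since both particles have the same velocity, the wavelength depends only on mass.

For alpha particle: λ₁ = h/(m₁v) = 1.43 × 10^-14 m
For deuteron: λ₂ = h/(m₂v) = 2.85 × 10^-14 m

Since λ ∝ 1/m at constant velocity, the lighter particle has the longer wavelength.

The deuteron has the longer de Broglie wavelength.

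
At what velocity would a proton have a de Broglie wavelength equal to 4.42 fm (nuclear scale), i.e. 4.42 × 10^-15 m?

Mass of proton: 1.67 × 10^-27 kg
8.98 × 10^7 m/s

From λ = h/(mv), solve for v:

v = h/(mλ)
v = (6.626 × 10^-34 J·s) / (1.67 × 10^-27 kg × 4.42 × 10^-15 m)
v = 8.98 × 10^7 m/s

Note: This velocity is 29.9% of the speed of light, so relativistic corrections would be needed for a more accurate calculation.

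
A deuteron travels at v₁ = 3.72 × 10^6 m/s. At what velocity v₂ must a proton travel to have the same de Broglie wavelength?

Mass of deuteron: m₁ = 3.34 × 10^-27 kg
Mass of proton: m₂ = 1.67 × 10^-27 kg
v₂ = 7.44 × 10^6 m/s

For equal de Broglie wavelengths: λ₁ = λ₂

h/(m₁v₁) = h/(m₂v₂)
m₁v₁ = m₂v₂
v₂ = v₁ · (m₁/m₂)

v₂ = 3.72 × 10^6 m/s × (3.34 × 10^-27 kg / 1.67 × 10^-27 kg)
v₂ = 7.44 × 10^6 m/s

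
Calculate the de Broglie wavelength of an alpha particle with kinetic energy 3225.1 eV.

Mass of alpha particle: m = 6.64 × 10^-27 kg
2.53 × 10^-13 m

Using λ = h/√(2mKE):

First convert KE to Joules: KE = 3225.1 eV = 5.167 × 10^-16 J

λ = h/√(2mKE)
λ = (6.626 × 10^-34 J·s) / √(2 × 6.64 × 10^-27 kg × 5.167 × 10^-16 J)
λ = 2.53 × 10^-13 m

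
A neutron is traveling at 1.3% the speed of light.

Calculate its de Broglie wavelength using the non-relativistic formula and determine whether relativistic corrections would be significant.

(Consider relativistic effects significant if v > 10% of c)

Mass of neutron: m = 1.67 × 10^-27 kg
No, relativistic corrections are not needed.

Using the non-relativistic de Broglie formula λ = h/(mv):

v = 1.3% × c = 3.897 × 10^6 m/s

λ = h/(mv)
λ = (6.626 × 10^-34 J·s) / (1.67 × 10^-27 kg × 3.897 × 10^6 m/s)
λ = 1.02 × 10^-13 m

Since v = 1.3% of c < 10% of c, relativistic corrections are NOT significant and this non-relativistic result is a good approximation.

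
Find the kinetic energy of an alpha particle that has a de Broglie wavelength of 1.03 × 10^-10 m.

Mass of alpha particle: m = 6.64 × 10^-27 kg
3.12 × 10^-21 J (or 0.0195 eV)

From λ = h/√(2mKE), we solve for KE:

λ² = h²/(2mKE)
KE = h²/(2mλ²)
KE = (6.626 × 10^-34 J·s)² / (2 × 6.64 × 10^-27 kg × (1.03 × 10^-10 m)²)
KE = 3.12 × 10^-21 J
KE = 0.0195 eV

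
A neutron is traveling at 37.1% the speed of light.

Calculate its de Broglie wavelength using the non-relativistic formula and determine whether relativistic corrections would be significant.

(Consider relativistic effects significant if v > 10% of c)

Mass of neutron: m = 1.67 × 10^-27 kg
Yes, relativistic corrections are needed.

Using the non-relativistic de Broglie formula λ = h/(mv):

v = 37.1% × c = 1.112 × 10^8 m/s

λ = h/(mv)
λ = (6.626 × 10^-34 J·s) / (1.67 × 10^-27 kg × 1.112 × 10^8 m/s)
λ = 3.57 × 10^-15 m

Since v = 37.1% of c > 10% of c, relativistic corrections ARE significant and the actual wavelength would differ from this non-relativistic estimate.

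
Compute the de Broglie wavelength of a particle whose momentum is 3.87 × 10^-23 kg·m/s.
1.71 × 10^-11 m

Using the de Broglie relation λ = h/p:

λ = h/p
λ = (6.626 × 10^-34 J·s) / (3.87 × 10^-23 kg·m/s)
λ = 1.71 × 10^-11 m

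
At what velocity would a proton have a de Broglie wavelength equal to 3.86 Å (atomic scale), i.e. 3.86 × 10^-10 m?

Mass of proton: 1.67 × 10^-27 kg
1.03 × 10^3 m/s

From λ = h/(mv), solve for v:

v = h/(mλ)
v = (6.626 × 10^-34 J·s) / (1.67 × 10^-27 kg × 3.86 × 10^-10 m)
v = 1.03 × 10^3 m/s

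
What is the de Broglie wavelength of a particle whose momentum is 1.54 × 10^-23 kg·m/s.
4.30 × 10^-11 m

Using the de Broglie relation λ = h/p:

λ = h/p
λ = (6.626 × 10^-34 J·s) / (1.54 × 10^-23 kg·m/s)
λ = 4.30 × 10^-11 m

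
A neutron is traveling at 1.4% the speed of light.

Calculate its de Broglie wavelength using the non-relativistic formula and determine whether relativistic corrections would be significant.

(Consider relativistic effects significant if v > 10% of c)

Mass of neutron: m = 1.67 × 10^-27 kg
No, relativistic corrections are not needed.

Using the non-relativistic de Broglie formula λ = h/(mv):

v = 1.4% × c = 4.197 × 10^6 m/s

λ = h/(mv)
λ = (6.626 × 10^-34 J·s) / (1.67 × 10^-27 kg × 4.197 × 10^6 m/s)
λ = 9.45 × 10^-14 m

Since v = 1.4% of c < 10% of c, relativistic corrections are NOT significant and this non-relativistic result is a good approximation.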